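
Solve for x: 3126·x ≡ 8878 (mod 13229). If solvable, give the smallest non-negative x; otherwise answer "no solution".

5936

First find gcd(3126, 13229):
13229 = 4*3126 + 725
3126 = 4*725 + 226
725 = 3*226 + 47
226 = 4*47 + 38
47 = 1*38 + 9
38 = 4*9 + 2
9 = 4*2 + 1
2 = 2*1 + 0
gcd = 1, so a unique solution mod 13229 exists.
Back-substitute for the Bézout coefficients:
1 = 9 − 4·2
1 = −4·38 + 17·9
1 = 17·47 − 21·38
1 = −21·226 + 101·47
1 = 101·725 − 324·226
1 = −324·3126 + 1397·725
1 = 1397·13229 − 5912·3126
So 3126·(-5912) ≡ 1 (mod 13229), giving 3126⁻¹ ≡ 7317.
x ≡ 3126⁻¹·8878 ≡ 7317·8878 ≡ 5936 (mod 13229).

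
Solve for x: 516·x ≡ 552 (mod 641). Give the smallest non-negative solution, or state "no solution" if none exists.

493

First find gcd(516, 641):
641 = 1*516 + 125
516 = 4*125 + 16
125 = 7*16 + 13
16 = 1*13 + 3
13 = 4*3 + 1
3 = 3*1 + 0
gcd = 1, so a unique solution mod 641 exists.
Back-substitute for the Bézout coefficients:
1 = 13 − 4·3
1 = −4·16 + 5·13
1 = 5·125 − 39·16
1 = −39·516 + 161·125
1 = 161·641 − 200·516
So 516·(-200) ≡ 1 (mod 641), giving 516⁻¹ ≡ 441.
x ≡ 516⁻¹·552 ≡ 441·552 ≡ 493 (mod 641).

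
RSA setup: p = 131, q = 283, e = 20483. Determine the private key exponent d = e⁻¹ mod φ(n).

17087

φ(n) = (p−1)(q−1) = 130·282 = 36660.
Need d with 20483·d ≡ 1 (mod 36660). Apply the extended Euclidean algorithm:
36660 = 1·20483 + 16177
20483 = 1·16177 + 4306
16177 = 3·4306 + 3259
4306 = 1·3259 + 1047
3259 = 3·1047 + 118
1047 = 8·118 + 103
118 = 1·103 + 15
103 = 6·15 + 13
15 = 1·13 + 2
13 = 6·2 + 1
2 = 2·1 + 0
Back-substitute:
1 = 13 − 6·2
1 = −6·15 + 7·13
1 = 7·103 − 48·15
1 = −48·118 + 55·103
1 = 55·1047 − 488·118
1 = −488·3259 + 1519·1047
1 = 1519·4306 − 2007·3259
1 = −2007·16177 + 7540·4306
1 = 7540·20483 − 9547·16177
1 = −9547·36660 + 17087·20483
So 20483·17087 ≡ 1 (mod 36660), hence d = 17087.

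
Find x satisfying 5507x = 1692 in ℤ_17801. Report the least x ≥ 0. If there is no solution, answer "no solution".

14960

First find gcd(5507, 17801):
17801 = 3*5507 + 1280
5507 = 4*1280 + 387
1280 = 3*387 + 119
387 = 3*119 + 30
119 = 3*30 + 29
30 = 1*29 + 1
29 = 29*1 + 0
gcd = 1, so a unique solution mod 17801 exists.
Back-substitute for the Bézout coefficients:
1 = 30 − 29
1 = −119 + 4·30
1 = 4·387 − 13·119
1 = −13·1280 + 43·387
1 = 43·5507 − 185·1280
1 = −185·17801 + 598·5507
So 5507·(598) ≡ 1 (mod 17801), giving 5507⁻¹ ≡ 598.
x ≡ 5507⁻¹·1692 ≡ 598·1692 ≡ 14960 (mod 17801).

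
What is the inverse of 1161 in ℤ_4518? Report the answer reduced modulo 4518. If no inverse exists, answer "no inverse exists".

no inverse exists

Compute gcd(1161, 4518):
4518 = 3*1161 + 1035
1161 = 1*1035 + 126
1035 = 8*126 + 27
126 = 4*27 + 18
27 = 1*18 + 9
18 = 2*9 + 0
gcd(1161, 4518) = 9 ≠ 1, so 1161 has no multiplicative inverse modulo 4518.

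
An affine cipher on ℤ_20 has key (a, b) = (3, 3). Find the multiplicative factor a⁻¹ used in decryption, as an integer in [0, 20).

7

Run Euclid on (20, 3):
20 = 6×3 + 2
3 = 1×2 + 1
2 = 2×1 + 0
gcd = 1, so the inverse exists. Back-substitute:
1 = 3 − 2
1 = −20 + 7·3
So 3·7 ≡ 1 (mod 20).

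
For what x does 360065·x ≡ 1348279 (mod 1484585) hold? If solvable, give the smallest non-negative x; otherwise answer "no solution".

gcd(360065, 1484585):
1484585 = 4*360065 + 44325
360065 = 8*44325 + 5465
44325 = 8*5465 + 605
5465 = 9*605 + 20
605 = 30*20 + 5
20 = 4*5 + 0
gcd = 5, but 5 ∤ 1348279, so the congruence has no solution.

no solution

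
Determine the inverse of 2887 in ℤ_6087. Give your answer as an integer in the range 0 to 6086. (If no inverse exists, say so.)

Apply the Euclidean algorithm to 6087 and 2887:
6087 = 2*2887 + 313
2887 = 9*313 + 70
313 = 4*70 + 33
70 = 2*33 + 4
33 = 8*4 + 1
4 = 4*1 + 0
Since gcd(2887, 6087) = 1, back-substitute to write 1 as a combination:
1 = 33 − 8·4
1 = −8·70 + 17·33
1 = 17·313 − 76·70
1 = −76·2887 + 701·313
1 = 701·6087 − 1478·2887
Hence 2887⁻¹ ≡ -1478 ≡ 4609 (mod 6087).

4609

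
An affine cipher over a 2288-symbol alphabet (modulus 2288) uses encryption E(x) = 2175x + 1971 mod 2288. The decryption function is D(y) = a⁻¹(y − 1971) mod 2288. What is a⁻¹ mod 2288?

2207

Run Euclid on (2288, 2175):
2288 = 1·2175 + 113
2175 = 19·113 + 28
113 = 4·28 + 1
28 = 28·1 + 0
Since gcd(2175, 2288) = 1, back-substitute to write 1 as a combination:
1 = 113 − 4·28
1 = −4·2175 + 77·113
1 = 77·2288 − 81·2175
Hence 2175⁻¹ ≡ -81 ≡ 2207 (mod 2288).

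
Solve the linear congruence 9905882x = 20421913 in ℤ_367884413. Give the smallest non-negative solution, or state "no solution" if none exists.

117189444

First find gcd(9905882, 367884413):
367884413 = 37*9905882 + 1366779
9905882 = 7*1366779 + 338429
1366779 = 4*338429 + 13063
338429 = 25*13063 + 11854
13063 = 1*11854 + 1209
11854 = 9*1209 + 973
1209 = 1*973 + 236
973 = 4*236 + 29
236 = 8*29 + 4
29 = 7*4 + 1
4 = 4*1 + 0
gcd = 1, so a unique solution mod 367884413 exists.
Back-substitute for the Bézout coefficients:
1 = 29 − 7·4
1 = −7·236 + 57·29
1 = 57·973 − 235·236
1 = −235·1209 + 292·973
1 = 292·11854 − 2863·1209
1 = −2863·13063 + 3155·11854
1 = 3155·338429 − 81738·13063
1 = −81738·1366779 + 330107·338429
1 = 330107·9905882 − 2392487·1366779
1 = −2392487·367884413 + 88852126·9905882
So 9905882·(88852126) ≡ 1 (mod 367884413), giving 9905882⁻¹ ≡ 88852126.
x ≡ 9905882⁻¹·20421913 ≡ 88852126·20421913 ≡ 117189444 (mod 367884413).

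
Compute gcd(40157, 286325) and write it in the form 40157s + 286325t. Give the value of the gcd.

Apply Euclid's algorithm to 286325 and 40157:
286325 = 7·40157 + 5226
40157 = 7·5226 + 3575
5226 = 1·3575 + 1651
3575 = 2·1651 + 273
1651 = 6·273 + 13
273 = 21·13 + 0
gcd(40157, 286325) = 13.
Working backward:
13 = 1651 − 6·273
13 = −6·3575 + 13·1651
13 = 13·5226 − 19·3575
13 = −19·40157 + 146·5226
13 = 146·286325 − 1041·40157
So 13 = (146)·286325 + (-1041)·40157.

13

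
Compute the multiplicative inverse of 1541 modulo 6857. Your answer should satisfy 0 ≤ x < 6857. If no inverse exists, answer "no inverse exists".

6105

Run Euclid on (6857, 1541):
6857 = 4*1541 + 693
1541 = 2*693 + 155
693 = 4*155 + 73
155 = 2*73 + 9
73 = 8*9 + 1
9 = 9*1 + 0
The gcd is 1. Working backward:
1 = 73 − 8·9
1 = −8·155 + 17·73
1 = 17·693 − 76·155
1 = −76·1541 + 169·693
1 = 169·6857 − 752·1541
Thus 1541·(-752) ≡ 1 (mod 6857); reducing, -752 mod 6857 = 6105.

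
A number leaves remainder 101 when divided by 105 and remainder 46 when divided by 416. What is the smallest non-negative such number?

27086

Write x = 101 + 105·k. Then 105·k ≡ 46 − 101 ≡ 361 (mod 416).
Need 105⁻¹ mod 416. Extended Euclid on (416, 105):
416 = 3·105 + 101
105 = 1·101 + 4
101 = 25·4 + 1
4 = 4·1 + 0
Back-substitute:
1 = 101 − 25·4
1 = −25·105 + 26·101
1 = 26·416 − 103·105
105⁻¹ ≡ 313 (mod 416), so k ≡ 313·361 ≡ 257 (mod 416).
x = 101 + 105·257 = 27086.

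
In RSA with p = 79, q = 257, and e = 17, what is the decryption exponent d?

5873

φ(n) = (p−1)(q−1) = 78·256 = 19968.
Need d with 17·d ≡ 1 (mod 19968). Apply the extended Euclidean algorithm:
19968 = 1174·17 + 10
17 = 1·10 + 7
10 = 1·7 + 3
7 = 2·3 + 1
3 = 3·1 + 0
Back-substitute:
1 = 7 − 2·3
1 = −2·10 + 3·7
1 = 3·17 − 5·10
1 = −5·19968 + 5873·17
So 17·5873 ≡ 1 (mod 19968), hence d = 5873.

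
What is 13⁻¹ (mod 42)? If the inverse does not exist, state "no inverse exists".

Apply the Euclidean algorithm to 42 and 13:
42 = 3*13 + 3
13 = 4*3 + 1
3 = 3*1 + 0
gcd = 1, so the inverse exists. Back-substitute:
1 = 13 − 4·3
1 = −4·42 + 13·13
So 13·13 ≡ 1 (mod 42).

13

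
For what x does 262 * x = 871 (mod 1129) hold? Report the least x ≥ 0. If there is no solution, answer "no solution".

180

First find gcd(262, 1129):
1129 = 4·262 + 81
262 = 3·81 + 19
81 = 4·19 + 5
19 = 3·5 + 4
5 = 1·4 + 1
4 = 4·1 + 0
gcd = 1, so a unique solution mod 1129 exists.
Back-substitute for the Bézout coefficients:
1 = 5 − 4
1 = −19 + 4·5
1 = 4·81 − 17·19
1 = −17·262 + 55·81
1 = 55·1129 − 237·262
So 262·(-237) ≡ 1 (mod 1129), giving 262⁻¹ ≡ 892.
x ≡ 262⁻¹·871 ≡ 892·871 ≡ 180 (mod 1129).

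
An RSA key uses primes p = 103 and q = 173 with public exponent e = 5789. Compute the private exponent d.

1685

φ(n) = (p−1)(q−1) = 102·172 = 17544.
Need d with 5789·d ≡ 1 (mod 17544). Apply the extended Euclidean algorithm:
17544 = 3*5789 + 177
5789 = 32*177 + 125
177 = 1*125 + 52
125 = 2*52 + 21
52 = 2*21 + 10
21 = 2*10 + 1
10 = 10*1 + 0
Back-substitute:
1 = 21 − 2·10
1 = −2·52 + 5·21
1 = 5·125 − 12·52
1 = −12·177 + 17·125
1 = 17·5789 − 556·177
1 = −556·17544 + 1685·5789
So 5789·1685 ≡ 1 (mod 17544), hence d = 1685.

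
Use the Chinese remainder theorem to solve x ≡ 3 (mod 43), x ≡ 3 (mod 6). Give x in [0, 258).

3

Write x = 3 + 43·k. Then 43·k ≡ 3 − 3 ≡ 0 (mod 6).
Need 43⁻¹ mod 6. Extended Euclid on (6, 1):
6 = 6*1 + 0
43⁻¹ ≡ 1 (mod 6), so k ≡ 1·0 ≡ 0 (mod 6).
x = 3 + 43·0 = 3.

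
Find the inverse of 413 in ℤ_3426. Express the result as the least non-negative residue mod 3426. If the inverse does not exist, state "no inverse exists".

365

Run Euclid on (3426, 413):
3426 = 8×413 + 122
413 = 3×122 + 47
122 = 2×47 + 28
47 = 1×28 + 19
28 = 1×19 + 9
19 = 2×9 + 1
9 = 9×1 + 0
gcd = 1, so the inverse exists. Back-substitute:
1 = 19 − 2·9
1 = −2·28 + 3·19
1 = 3·47 − 5·28
1 = −5·122 + 13·47
1 = 13·413 − 44·122
1 = −44·3426 + 365·413
So 413·365 ≡ 1 (mod 3426).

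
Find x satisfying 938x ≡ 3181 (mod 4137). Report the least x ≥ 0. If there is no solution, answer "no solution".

no solution

gcd(938, 4137):
4137 = 4×938 + 385
938 = 2×385 + 168
385 = 2×168 + 49
168 = 3×49 + 21
49 = 2×21 + 7
21 = 3×7 + 0
gcd = 7, but 7 ∤ 3181, so the congruence has no solution.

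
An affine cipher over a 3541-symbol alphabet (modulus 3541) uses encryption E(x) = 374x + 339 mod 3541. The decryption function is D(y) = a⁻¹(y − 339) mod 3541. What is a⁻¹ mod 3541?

2509

Run Euclid on (3541, 374):
3541 = 9×374 + 175
374 = 2×175 + 24
175 = 7×24 + 7
24 = 3×7 + 3
7 = 2×3 + 1
3 = 3×1 + 0
gcd = 1, so the inverse exists. Back-substitute:
1 = 7 − 2·3
1 = −2·24 + 7·7
1 = 7·175 − 51·24
1 = −51·374 + 109·175
1 = 109·3541 − 1032·374
Thus 374·(-1032) ≡ 1 (mod 3541); reducing, -1032 mod 3541 = 2509.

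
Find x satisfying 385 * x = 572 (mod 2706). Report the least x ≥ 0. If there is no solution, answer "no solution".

128

First find gcd(385, 2706):
2706 = 7*385 + 11
385 = 35*11 + 0
gcd = 11 and 11 | 572, so solutions exist. Divide through by 11: 35x ≡ 52 (mod 246).
Now find 35⁻¹ mod 246:
246 = 7*35 + 1
35 = 35*1 + 0
Back-substitute:
1 = 246 − 7·35
So 35·(-7) ≡ 1 (mod 246), i.e. 35⁻¹ ≡ 239.
Then x ≡ 239·52 ≡ 128 (mod 246); the smallest non-negative solution is x = 128.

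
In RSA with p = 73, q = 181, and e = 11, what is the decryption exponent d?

φ(n) = (p−1)(q−1) = 72·180 = 12960.
Need d with 11·d ≡ 1 (mod 12960). Apply the extended Euclidean algorithm:
12960 = 1178*11 + 2
11 = 5*2 + 1
2 = 2*1 + 0
Back-substitute:
1 = 11 − 5·2
1 = −5·12960 + 5891·11
So 11·5891 ≡ 1 (mod 12960), hence d = 5891.

5891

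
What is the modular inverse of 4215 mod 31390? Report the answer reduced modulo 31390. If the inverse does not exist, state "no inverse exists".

Euclidean algorithm on 31390, 4215:
31390 = 7×4215 + 1885
4215 = 2×1885 + 445
1885 = 4×445 + 105
445 = 4×105 + 25
105 = 4×25 + 5
25 = 5×5 + 0
The gcd is 5, not 1, hence no inverse exists.

no inverse exists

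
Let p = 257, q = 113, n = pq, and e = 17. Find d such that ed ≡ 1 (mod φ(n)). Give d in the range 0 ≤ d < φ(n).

φ(n) = (p−1)(q−1) = 256·112 = 28672.
Need d with 17·d ≡ 1 (mod 28672). Apply the extended Euclidean algorithm:
28672 = 1686*17 + 10
17 = 1*10 + 7
10 = 1*7 + 3
7 = 2*3 + 1
3 = 3*1 + 0
Back-substitute:
1 = 7 − 2·3
1 = −2·10 + 3·7
1 = 3·17 − 5·10
1 = −5·28672 + 8433·17
So 17·8433 ≡ 1 (mod 28672), hence d = 8433.

8433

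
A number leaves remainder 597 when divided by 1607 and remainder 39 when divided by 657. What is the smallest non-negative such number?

Write x = 597 + 1607·k. Then 1607·k ≡ 39 − 597 ≡ 99 (mod 657).
Need 1607⁻¹ mod 657. Extended Euclid on (657, 293):
657 = 2·293 + 71
293 = 4·71 + 9
71 = 7·9 + 8
9 = 1·8 + 1
8 = 8·1 + 0
Back-substitute:
1 = 9 − 8
1 = −71 + 8·9
1 = 8·293 − 33·71
1 = −33·657 + 74·293
1607⁻¹ ≡ 74 (mod 657), so k ≡ 74·99 ≡ 99 (mod 657).
x = 597 + 1607·99 = 159690.

159690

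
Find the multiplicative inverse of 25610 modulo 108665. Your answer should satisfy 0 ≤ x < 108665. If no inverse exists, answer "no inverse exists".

no inverse exists

Euclidean algorithm on 108665, 25610:
108665 = 4·25610 + 6225
25610 = 4·6225 + 710
6225 = 8·710 + 545
710 = 1·545 + 165
545 = 3·165 + 50
165 = 3·50 + 15
50 = 3·15 + 5
15 = 3·5 + 0
gcd(25610, 108665) = 5 ≠ 1, so 25610 has no multiplicative inverse modulo 108665.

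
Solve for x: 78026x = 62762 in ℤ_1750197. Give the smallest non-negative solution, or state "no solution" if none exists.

First find gcd(78026, 1750197):
1750197 = 22*78026 + 33625
78026 = 2*33625 + 10776
33625 = 3*10776 + 1297
10776 = 8*1297 + 400
1297 = 3*400 + 97
400 = 4*97 + 12
97 = 8*12 + 1
12 = 12*1 + 0
gcd = 1, so a unique solution mod 1750197 exists.
Back-substitute for the Bézout coefficients:
1 = 97 − 8·12
1 = −8·400 + 33·97
1 = 33·1297 − 107·400
1 = −107·10776 + 889·1297
1 = 889·33625 − 2774·10776
1 = −2774·78026 + 6437·33625
1 = 6437·1750197 − 144388·78026
So 78026·(-144388) ≡ 1 (mod 1750197), giving 78026⁻¹ ≡ 1605809.
x ≡ 78026⁻¹·62762 ≡ 1605809·62762 ≡ 440410 (mod 1750197).

440410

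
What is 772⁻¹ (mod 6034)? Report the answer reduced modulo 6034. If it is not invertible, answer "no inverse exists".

Compute gcd(772, 6034):
6034 = 7×772 + 630
772 = 1×630 + 142
630 = 4×142 + 62
142 = 2×62 + 18
62 = 3×18 + 8
18 = 2×8 + 2
8 = 4×2 + 0
Since gcd = 2 > 1, 772 is not a unit mod 6034.

no inverse exists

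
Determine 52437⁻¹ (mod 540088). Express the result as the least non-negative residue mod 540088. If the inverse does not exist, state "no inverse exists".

276229

Extended Euclidean algorithm:
540088 = 10*52437 + 15718
52437 = 3*15718 + 5283
15718 = 2*5283 + 5152
5283 = 1*5152 + 131
5152 = 39*131 + 43
131 = 3*43 + 2
43 = 21*2 + 1
2 = 2*1 + 0
gcd = 1, so the inverse exists. Back-substitute:
1 = 43 − 21·2
1 = −21·131 + 64·43
1 = 64·5152 − 2517·131
1 = −2517·5283 + 2581·5152
1 = 2581·15718 − 7679·5283
1 = −7679·52437 + 25618·15718
1 = 25618·540088 − 263859·52437
Thus 52437·(-263859) ≡ 1 (mod 540088); reducing, -263859 mod 540088 = 276229.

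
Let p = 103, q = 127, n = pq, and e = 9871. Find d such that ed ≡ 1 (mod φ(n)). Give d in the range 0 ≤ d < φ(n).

2479

φ(n) = (p−1)(q−1) = 102·126 = 12852.
Need d with 9871·d ≡ 1 (mod 12852). Apply the extended Euclidean algorithm:
12852 = 1·9871 + 2981
9871 = 3·2981 + 928
2981 = 3·928 + 197
928 = 4·197 + 140
197 = 1·140 + 57
140 = 2·57 + 26
57 = 2·26 + 5
26 = 5·5 + 1
5 = 5·1 + 0
Back-substitute:
1 = 26 − 5·5
1 = −5·57 + 11·26
1 = 11·140 − 27·57
1 = −27·197 + 38·140
1 = 38·928 − 179·197
1 = −179·2981 + 575·928
1 = 575·9871 − 1904·2981
1 = −1904·12852 + 2479·9871
So 9871·2479 ≡ 1 (mod 12852), hence d = 2479.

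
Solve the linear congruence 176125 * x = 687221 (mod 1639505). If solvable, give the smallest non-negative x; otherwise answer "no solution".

no solution

gcd(176125, 1639505):
1639505 = 9·176125 + 54380
176125 = 3·54380 + 12985
54380 = 4·12985 + 2440
12985 = 5·2440 + 785
2440 = 3·785 + 85
785 = 9·85 + 20
85 = 4·20 + 5
20 = 4·5 + 0
gcd = 5, but 5 ∤ 687221, so the congruence has no solution.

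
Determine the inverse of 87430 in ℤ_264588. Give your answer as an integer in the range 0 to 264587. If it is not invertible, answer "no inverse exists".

no inverse exists

Euclidean algorithm on 264588, 87430:
264588 = 3·87430 + 2298
87430 = 38·2298 + 106
2298 = 21·106 + 72
106 = 1·72 + 34
72 = 2·34 + 4
34 = 8·4 + 2
4 = 2·2 + 0
gcd(87430, 264588) = 2 ≠ 1, so 87430 has no multiplicative inverse modulo 264588.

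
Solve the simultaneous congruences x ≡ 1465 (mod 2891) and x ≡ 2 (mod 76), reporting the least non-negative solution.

56394

Write x = 1465 + 2891·k. Then 2891·k ≡ 2 − 1465 ≡ 57 (mod 76).
Need 2891⁻¹ mod 76. Extended Euclid on (76, 3):
76 = 25·3 + 1
3 = 3·1 + 0
Back-substitute:
1 = 76 − 25·3
2891⁻¹ ≡ 51 (mod 76), so k ≡ 51·57 ≡ 19 (mod 76).
x = 1465 + 2891·19 = 56394.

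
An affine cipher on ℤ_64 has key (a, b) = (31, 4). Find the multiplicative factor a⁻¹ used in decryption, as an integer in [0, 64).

Extended Euclidean algorithm:
64 = 2*31 + 2
31 = 15*2 + 1
2 = 2*1 + 0
Since gcd(31, 64) = 1, back-substitute to write 1 as a combination:
1 = 31 − 15·2
1 = −15·64 + 31·31
So 31·31 ≡ 1 (mod 64).

31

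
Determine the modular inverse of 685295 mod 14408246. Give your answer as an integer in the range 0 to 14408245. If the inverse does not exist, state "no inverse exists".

10973285

gcd(14408246, 685295) by repeated division:
14408246 = 21×685295 + 17051
685295 = 40×17051 + 3255
17051 = 5×3255 + 776
3255 = 4×776 + 151
776 = 5×151 + 21
151 = 7×21 + 4
21 = 5×4 + 1
4 = 4×1 + 0
gcd = 1, so the inverse exists. Back-substitute:
1 = 21 − 5·4
1 = −5·151 + 36·21
1 = 36·776 − 185·151
1 = −185·3255 + 776·776
1 = 776·17051 − 4065·3255
1 = −4065·685295 + 163376·17051
1 = 163376·14408246 − 3434961·685295
Hence 685295⁻¹ ≡ -3434961 ≡ 10973285 (mod 14408246).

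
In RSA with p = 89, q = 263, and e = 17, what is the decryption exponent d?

5425

φ(n) = (p−1)(q−1) = 88·262 = 23056.
Need d with 17·d ≡ 1 (mod 23056). Apply the extended Euclidean algorithm:
23056 = 1356*17 + 4
17 = 4*4 + 1
4 = 4*1 + 0
Back-substitute:
1 = 17 − 4·4
1 = −4·23056 + 5425·17
So 17·5425 ≡ 1 (mod 23056), hence d = 5425.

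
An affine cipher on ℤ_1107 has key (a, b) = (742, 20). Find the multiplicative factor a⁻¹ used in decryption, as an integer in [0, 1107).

Apply the Euclidean algorithm to 1107 and 742:
1107 = 1·742 + 365
742 = 2·365 + 12
365 = 30·12 + 5
12 = 2·5 + 2
5 = 2·2 + 1
2 = 2·1 + 0
Since gcd(742, 1107) = 1, back-substitute to write 1 as a combination:
1 = 5 − 2·2
1 = −2·12 + 5·5
1 = 5·365 − 152·12
1 = −152·742 + 309·365
1 = 309·1107 − 461·742
Thus 742·(-461) ≡ 1 (mod 1107); reducing, -461 mod 1107 = 646.

646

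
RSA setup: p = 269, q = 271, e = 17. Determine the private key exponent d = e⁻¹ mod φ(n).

φ(n) = (p−1)(q−1) = 268·270 = 72360.
Need d with 17·d ≡ 1 (mod 72360). Apply the extended Euclidean algorithm:
72360 = 4256*17 + 8
17 = 2*8 + 1
8 = 8*1 + 0
Back-substitute:
1 = 17 − 2·8
1 = −2·72360 + 8513·17
So 17·8513 ≡ 1 (mod 72360), hence d = 8513.

8513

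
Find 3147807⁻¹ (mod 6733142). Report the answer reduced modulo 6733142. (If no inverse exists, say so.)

no inverse exists

Euclidean algorithm on 6733142, 3147807:
6733142 = 2×3147807 + 437528
3147807 = 7×437528 + 85111
437528 = 5×85111 + 11973
85111 = 7×11973 + 1300
11973 = 9×1300 + 273
1300 = 4×273 + 208
273 = 1×208 + 65
208 = 3×65 + 13
65 = 5×13 + 0
Since gcd = 13 > 1, 3147807 is not a unit mod 6733142.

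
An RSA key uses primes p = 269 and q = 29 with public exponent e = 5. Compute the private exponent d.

φ(n) = (p−1)(q−1) = 268·28 = 7504.
Need d with 5·d ≡ 1 (mod 7504). Apply the extended Euclidean algorithm:
7504 = 1500×5 + 4
5 = 1×4 + 1
4 = 4×1 + 0
Back-substitute:
1 = 5 − 4
1 = −7504 + 1501·5
So 5·1501 ≡ 1 (mod 7504), hence d = 1501.

1501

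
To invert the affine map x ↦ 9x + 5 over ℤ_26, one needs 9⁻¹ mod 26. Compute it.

3

Run Euclid on (26, 9):
26 = 2×9 + 8
9 = 1×8 + 1
8 = 8×1 + 0
Since gcd(9, 26) = 1, back-substitute to write 1 as a combination:
1 = 9 − 8
1 = −26 + 3·9
So 9·3 ≡ 1 (mod 26).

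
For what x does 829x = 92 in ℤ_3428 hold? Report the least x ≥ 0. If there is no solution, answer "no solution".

First find gcd(829, 3428):
3428 = 4×829 + 112
829 = 7×112 + 45
112 = 2×45 + 22
45 = 2×22 + 1
22 = 22×1 + 0
gcd = 1, so a unique solution mod 3428 exists.
Back-substitute for the Bézout coefficients:
1 = 45 − 2·22
1 = −2·112 + 5·45
1 = 5·829 − 37·112
1 = −37·3428 + 153·829
So 829·(153) ≡ 1 (mod 3428), giving 829⁻¹ ≡ 153.
x ≡ 829⁻¹·92 ≡ 153·92 ≡ 364 (mod 3428).

364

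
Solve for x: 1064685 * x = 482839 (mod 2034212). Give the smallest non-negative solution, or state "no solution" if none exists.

1202371

First find gcd(1064685, 2034212):
2034212 = 1×1064685 + 969527
1064685 = 1×969527 + 95158
969527 = 10×95158 + 17947
95158 = 5×17947 + 5423
17947 = 3×5423 + 1678
5423 = 3×1678 + 389
1678 = 4×389 + 122
389 = 3×122 + 23
122 = 5×23 + 7
23 = 3×7 + 2
7 = 3×2 + 1
2 = 2×1 + 0
gcd = 1, so a unique solution mod 2034212 exists.
Back-substitute for the Bézout coefficients:
1 = 7 − 3·2
1 = −3·23 + 10·7
1 = 10·122 − 53·23
1 = −53·389 + 169·122
1 = 169·1678 − 729·389
1 = −729·5423 + 2356·1678
1 = 2356·17947 − 7797·5423
1 = −7797·95158 + 41341·17947
1 = 41341·969527 − 421207·95158
1 = −421207·1064685 + 462548·969527
1 = 462548·2034212 − 883755·1064685
So 1064685·(-883755) ≡ 1 (mod 2034212), giving 1064685⁻¹ ≡ 1150457.
x ≡ 1064685⁻¹·482839 ≡ 1150457·482839 ≡ 1202371 (mod 2034212).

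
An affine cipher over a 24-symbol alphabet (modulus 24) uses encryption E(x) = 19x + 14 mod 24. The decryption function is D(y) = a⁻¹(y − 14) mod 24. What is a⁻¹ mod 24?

Run Euclid on (24, 19):
24 = 1·19 + 5
19 = 3·5 + 4
5 = 1·4 + 1
4 = 4·1 + 0
The gcd is 1. Working backward:
1 = 5 − 4
1 = −19 + 4·5
1 = 4·24 − 5·19
Hence 19⁻¹ ≡ -5 ≡ 19 (mod 24).

19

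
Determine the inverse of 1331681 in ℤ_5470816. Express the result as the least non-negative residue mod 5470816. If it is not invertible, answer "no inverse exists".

Compute gcd(1331681, 5470816):
5470816 = 4×1331681 + 144092
1331681 = 9×144092 + 34853
144092 = 4×34853 + 4680
34853 = 7×4680 + 2093
4680 = 2×2093 + 494
2093 = 4×494 + 117
494 = 4×117 + 26
117 = 4×26 + 13
26 = 2×13 + 0
The gcd is 13, not 1, hence no inverse exists.

no inverse exists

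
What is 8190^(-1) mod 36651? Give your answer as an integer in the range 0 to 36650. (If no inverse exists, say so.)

Euclidean algorithm on 36651, 8190:
36651 = 4×8190 + 3891
8190 = 2×3891 + 408
3891 = 9×408 + 219
408 = 1×219 + 189
219 = 1×189 + 30
189 = 6×30 + 9
30 = 3×9 + 3
9 = 3×3 + 0
The gcd is 3, not 1, hence no inverse exists.

no inverse exists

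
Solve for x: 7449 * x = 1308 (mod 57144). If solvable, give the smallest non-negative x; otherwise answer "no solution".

First find gcd(7449, 57144):
57144 = 7*7449 + 5001
7449 = 1*5001 + 2448
5001 = 2*2448 + 105
2448 = 23*105 + 33
105 = 3*33 + 6
33 = 5*6 + 3
6 = 2*3 + 0
gcd = 3 and 3 | 1308, so solutions exist. Divide through by 3: 2483x ≡ 436 (mod 19048).
Now find 2483⁻¹ mod 19048:
19048 = 7×2483 + 1667
2483 = 1×1667 + 816
1667 = 2×816 + 35
816 = 23×35 + 11
35 = 3×11 + 2
11 = 5×2 + 1
2 = 2×1 + 0
Back-substitute:
1 = 11 − 5·2
1 = −5·35 + 16·11
1 = 16·816 − 373·35
1 = −373·1667 + 762·816
1 = 762·2483 − 1135·1667
1 = −1135·19048 + 8707·2483
So 2483⁻¹ ≡ 8707 (mod 19048).
Then x ≡ 8707·436 ≡ 5700 (mod 19048); the smallest non-negative solution is x = 5700.

5700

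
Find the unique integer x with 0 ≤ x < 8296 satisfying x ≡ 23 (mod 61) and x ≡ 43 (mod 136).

Write x = 23 + 61·k. Then 61·k ≡ 43 − 23 ≡ 20 (mod 136).
Need 61⁻¹ mod 136. Extended Euclid on (136, 61):
136 = 2×61 + 14
61 = 4×14 + 5
14 = 2×5 + 4
5 = 1×4 + 1
4 = 4×1 + 0
Back-substitute:
1 = 5 − 4
1 = −14 + 3·5
1 = 3·61 − 13·14
1 = −13·136 + 29·61
61⁻¹ ≡ 29 (mod 136), so k ≡ 29·20 ≡ 36 (mod 136).
x = 23 + 61·36 = 2219.

2219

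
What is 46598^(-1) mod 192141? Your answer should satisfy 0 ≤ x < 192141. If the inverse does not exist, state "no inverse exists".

gcd(192141, 46598) by repeated division:
192141 = 4×46598 + 5749
46598 = 8×5749 + 606
5749 = 9×606 + 295
606 = 2×295 + 16
295 = 18×16 + 7
16 = 2×7 + 2
7 = 3×2 + 1
2 = 2×1 + 0
The gcd is 1. Working backward:
1 = 7 − 3·2
1 = −3·16 + 7·7
1 = 7·295 − 129·16
1 = −129·606 + 265·295
1 = 265·5749 − 2514·606
1 = −2514·46598 + 20377·5749
1 = 20377·192141 − 84022·46598
Thus 46598·(-84022) ≡ 1 (mod 192141); reducing, -84022 mod 192141 = 108119.

108119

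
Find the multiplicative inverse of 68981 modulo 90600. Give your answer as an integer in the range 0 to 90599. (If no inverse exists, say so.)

Apply the Euclidean algorithm to 90600 and 68981:
90600 = 1*68981 + 21619
68981 = 3*21619 + 4124
21619 = 5*4124 + 999
4124 = 4*999 + 128
999 = 7*128 + 103
128 = 1*103 + 25
103 = 4*25 + 3
25 = 8*3 + 1
3 = 3*1 + 0
Since gcd(68981, 90600) = 1, back-substitute to write 1 as a combination:
1 = 25 − 8·3
1 = −8·103 + 33·25
1 = 33·128 − 41·103
1 = −41·999 + 320·128
1 = 320·4124 − 1321·999
1 = −1321·21619 + 6925·4124
1 = 6925·68981 − 22096·21619
1 = −22096·90600 + 29021·68981
So 68981·29021 ≡ 1 (mod 90600).

29021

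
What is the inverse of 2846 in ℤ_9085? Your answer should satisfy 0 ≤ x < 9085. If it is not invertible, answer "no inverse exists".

1146

Apply the Euclidean algorithm to 9085 and 2846:
9085 = 3×2846 + 547
2846 = 5×547 + 111
547 = 4×111 + 103
111 = 1×103 + 8
103 = 12×8 + 7
8 = 1×7 + 1
7 = 7×1 + 0
gcd = 1, so the inverse exists. Back-substitute:
1 = 8 − 7
1 = −103 + 13·8
1 = 13·111 − 14·103
1 = −14·547 + 69·111
1 = 69·2846 − 359·547
1 = −359·9085 + 1146·2846
So 2846·1146 ≡ 1 (mod 9085).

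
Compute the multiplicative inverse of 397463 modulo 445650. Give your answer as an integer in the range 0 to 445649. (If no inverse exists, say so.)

Apply the Euclidean algorithm to 445650 and 397463:
445650 = 1*397463 + 48187
397463 = 8*48187 + 11967
48187 = 4*11967 + 319
11967 = 37*319 + 164
319 = 1*164 + 155
164 = 1*155 + 9
155 = 17*9 + 2
9 = 4*2 + 1
2 = 2*1 + 0
gcd = 1, so the inverse exists. Back-substitute:
1 = 9 − 4·2
1 = −4·155 + 69·9
1 = 69·164 − 73·155
1 = −73·319 + 142·164
1 = 142·11967 − 5327·319
1 = −5327·48187 + 21450·11967
1 = 21450·397463 − 176927·48187
1 = −176927·445650 + 198377·397463
So 397463·198377 ≡ 1 (mod 445650).

198377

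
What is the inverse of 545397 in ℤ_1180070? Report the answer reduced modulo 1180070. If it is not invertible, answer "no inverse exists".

gcd(1180070, 545397) by repeated division:
1180070 = 2×545397 + 89276
545397 = 6×89276 + 9741
89276 = 9×9741 + 1607
9741 = 6×1607 + 99
1607 = 16×99 + 23
99 = 4×23 + 7
23 = 3×7 + 2
7 = 3×2 + 1
2 = 2×1 + 0
gcd = 1, so the inverse exists. Back-substitute:
1 = 7 − 3·2
1 = −3·23 + 10·7
1 = 10·99 − 43·23
1 = −43·1607 + 698·99
1 = 698·9741 − 4231·1607
1 = −4231·89276 + 38777·9741
1 = 38777·545397 − 236893·89276
1 = −236893·1180070 + 512563·545397
So 545397·512563 ≡ 1 (mod 1180070).

512563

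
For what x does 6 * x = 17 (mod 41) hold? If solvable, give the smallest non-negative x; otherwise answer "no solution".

37

First find gcd(6, 41):
41 = 6×6 + 5
6 = 1×5 + 1
5 = 5×1 + 0
gcd = 1, so a unique solution mod 41 exists.
Back-substitute for the Bézout coefficients:
1 = 6 − 5
1 = −41 + 7·6
So 6·(7) ≡ 1 (mod 41), giving 6⁻¹ ≡ 7.
x ≡ 6⁻¹·17 ≡ 7·17 ≡ 37 (mod 41).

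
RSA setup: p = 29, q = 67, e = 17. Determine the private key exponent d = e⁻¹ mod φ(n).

761

φ(n) = (p−1)(q−1) = 28·66 = 1848.
Need d with 17·d ≡ 1 (mod 1848). Apply the extended Euclidean algorithm:
1848 = 108·17 + 12
17 = 1·12 + 5
12 = 2·5 + 2
5 = 2·2 + 1
2 = 2·1 + 0
Back-substitute:
1 = 5 − 2·2
1 = −2·12 + 5·5
1 = 5·17 − 7·12
1 = −7·1848 + 761·17
So 17·761 ≡ 1 (mod 1848), hence d = 761.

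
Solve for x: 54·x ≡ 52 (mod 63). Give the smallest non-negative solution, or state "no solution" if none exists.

gcd(54, 63):
63 = 1*54 + 9
54 = 6*9 + 0
gcd = 9, but 9 ∤ 52, so the congruence has no solution.

no solution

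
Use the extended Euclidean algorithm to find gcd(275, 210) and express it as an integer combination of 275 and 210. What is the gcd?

5

Apply Euclid's algorithm to 275 and 210:
275 = 1×210 + 65
210 = 3×65 + 15
65 = 4×15 + 5
15 = 3×5 + 0
gcd(275, 210) = 5.
Back-substituting:
5 = 65 − 4·15
5 = −4·210 + 13·65
5 = 13·275 − 17·210
So 5 = (13)·275 + (-17)·210.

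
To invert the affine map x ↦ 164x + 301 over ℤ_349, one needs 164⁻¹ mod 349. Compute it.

Extended Euclidean algorithm:
349 = 2*164 + 21
164 = 7*21 + 17
21 = 1*17 + 4
17 = 4*4 + 1
4 = 4*1 + 0
Since gcd(164, 349) = 1, back-substitute to write 1 as a combination:
1 = 17 − 4·4
1 = −4·21 + 5·17
1 = 5·164 − 39·21
1 = −39·349 + 83·164
So 164·83 ≡ 1 (mod 349).

83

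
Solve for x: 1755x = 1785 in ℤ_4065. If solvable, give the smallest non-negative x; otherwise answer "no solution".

184

First find gcd(1755, 4065):
4065 = 2·1755 + 555
1755 = 3·555 + 90
555 = 6·90 + 15
90 = 6·15 + 0
gcd = 15 and 15 | 1785, so solutions exist. Divide through by 15: 117x ≡ 119 (mod 271).
Now find 117⁻¹ mod 271:
271 = 2·117 + 37
117 = 3·37 + 6
37 = 6·6 + 1
6 = 6·1 + 0
Back-substitute:
1 = 37 − 6·6
1 = −6·117 + 19·37
1 = 19·271 − 44·117
So 117·(-44) ≡ 1 (mod 271), i.e. 117⁻¹ ≡ 227.
Then x ≡ 227·119 ≡ 184 (mod 271); the smallest non-negative solution is x = 184.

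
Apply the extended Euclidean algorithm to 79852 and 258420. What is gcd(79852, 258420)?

Euclidean algorithm:
258420 = 3×79852 + 18864
79852 = 4×18864 + 4396
18864 = 4×4396 + 1280
4396 = 3×1280 + 556
1280 = 2×556 + 168
556 = 3×168 + 52
168 = 3×52 + 12
52 = 4×12 + 4
12 = 3×4 + 0
gcd(79852, 258420) = 4.
Working backward:
4 = 52 − 4·12
4 = −4·168 + 13·52
4 = 13·556 − 43·168
4 = −43·1280 + 99·556
4 = 99·4396 − 340·1280
4 = −340·18864 + 1459·4396
4 = 1459·79852 − 6176·18864
4 = −6176·258420 + 19987·79852
So 4 = (-6176)·258420 + (19987)·79852.

4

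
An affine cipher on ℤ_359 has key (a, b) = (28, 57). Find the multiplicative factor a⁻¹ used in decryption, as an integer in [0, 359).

218

Extended Euclidean algorithm:
359 = 12×28 + 23
28 = 1×23 + 5
23 = 4×5 + 3
5 = 1×3 + 2
3 = 1×2 + 1
2 = 2×1 + 0
gcd = 1, so the inverse exists. Back-substitute:
1 = 3 − 2
1 = −5 + 2·3
1 = 2·23 − 9·5
1 = −9·28 + 11·23
1 = 11·359 − 141·28
Hence 28⁻¹ ≡ -141 ≡ 218 (mod 359).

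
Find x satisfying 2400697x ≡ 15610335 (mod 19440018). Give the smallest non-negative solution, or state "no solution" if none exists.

1254633

First find gcd(2400697, 19440018):
19440018 = 8*2400697 + 234442
2400697 = 10*234442 + 56277
234442 = 4*56277 + 9334
56277 = 6*9334 + 273
9334 = 34*273 + 52
273 = 5*52 + 13
52 = 4*13 + 0
gcd = 13 and 13 | 15610335, so solutions exist. Divide through by 13: 184669x ≡ 1200795 (mod 1495386).
Now find 184669⁻¹ mod 1495386:
1495386 = 8*184669 + 18034
184669 = 10*18034 + 4329
18034 = 4*4329 + 718
4329 = 6*718 + 21
718 = 34*21 + 4
21 = 5*4 + 1
4 = 4*1 + 0
Back-substitute:
1 = 21 − 5·4
1 = −5·718 + 171·21
1 = 171·4329 − 1031·718
1 = −1031·18034 + 4295·4329
1 = 4295·184669 − 43981·18034
1 = −43981·1495386 + 356143·184669
So 184669⁻¹ ≡ 356143 (mod 1495386).
Then x ≡ 356143·1200795 ≡ 1254633 (mod 1495386); the smallest non-negative solution is x = 1254633.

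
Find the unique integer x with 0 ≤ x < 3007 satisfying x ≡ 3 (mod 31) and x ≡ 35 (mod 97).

Write x = 3 + 31·k. Then 31·k ≡ 35 − 3 ≡ 32 (mod 97).
Need 31⁻¹ mod 97. Extended Euclid on (97, 31):
97 = 3·31 + 4
31 = 7·4 + 3
4 = 1·3 + 1
3 = 3·1 + 0
Back-substitute:
1 = 4 − 3
1 = −31 + 8·4
1 = 8·97 − 25·31
31⁻¹ ≡ 72 (mod 97), so k ≡ 72·32 ≡ 73 (mod 97).
x = 3 + 31·73 = 2266.

2266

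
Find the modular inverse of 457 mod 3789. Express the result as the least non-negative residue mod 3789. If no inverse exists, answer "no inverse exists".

1111

Run Euclid on (3789, 457):
3789 = 8*457 + 133
457 = 3*133 + 58
133 = 2*58 + 17
58 = 3*17 + 7
17 = 2*7 + 3
7 = 2*3 + 1
3 = 3*1 + 0
gcd = 1, so the inverse exists. Back-substitute:
1 = 7 − 2·3
1 = −2·17 + 5·7
1 = 5·58 − 17·17
1 = −17·133 + 39·58
1 = 39·457 − 134·133
1 = −134·3789 + 1111·457
So 457·1111 ≡ 1 (mod 3789).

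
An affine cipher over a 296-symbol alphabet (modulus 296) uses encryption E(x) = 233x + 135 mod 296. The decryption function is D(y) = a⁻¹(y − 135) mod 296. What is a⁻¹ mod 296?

Apply the Euclidean algorithm to 296 and 233:
296 = 1*233 + 63
233 = 3*63 + 44
63 = 1*44 + 19
44 = 2*19 + 6
19 = 3*6 + 1
6 = 6*1 + 0
The gcd is 1. Working backward:
1 = 19 − 3·6
1 = −3·44 + 7·19
1 = 7·63 − 10·44
1 = −10·233 + 37·63
1 = 37·296 − 47·233
Hence 233⁻¹ ≡ -47 ≡ 249 (mod 296).

249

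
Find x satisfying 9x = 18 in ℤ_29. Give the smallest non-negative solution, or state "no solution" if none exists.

2

First find gcd(9, 29):
29 = 3*9 + 2
9 = 4*2 + 1
2 = 2*1 + 0
gcd = 1, so a unique solution mod 29 exists.
Back-substitute for the Bézout coefficients:
1 = 9 − 4·2
1 = −4·29 + 13·9
So 9·(13) ≡ 1 (mod 29), giving 9⁻¹ ≡ 13.
x ≡ 9⁻¹·18 ≡ 13·18 ≡ 2 (mod 29).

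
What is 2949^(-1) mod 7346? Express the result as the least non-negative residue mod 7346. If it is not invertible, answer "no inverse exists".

Run Euclid on (7346, 2949):
7346 = 2×2949 + 1448
2949 = 2×1448 + 53
1448 = 27×53 + 17
53 = 3×17 + 2
17 = 8×2 + 1
2 = 2×1 + 0
The gcd is 1. Working backward:
1 = 17 − 8·2
1 = −8·53 + 25·17
1 = 25·1448 − 683·53
1 = −683·2949 + 1391·1448
1 = 1391·7346 − 3465·2949
Thus 2949·(-3465) ≡ 1 (mod 7346); reducing, -3465 mod 7346 = 3881.

3881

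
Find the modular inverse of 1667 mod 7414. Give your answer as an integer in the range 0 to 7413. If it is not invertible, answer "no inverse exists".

gcd(7414, 1667) by repeated division:
7414 = 4×1667 + 746
1667 = 2×746 + 175
746 = 4×175 + 46
175 = 3×46 + 37
46 = 1×37 + 9
37 = 4×9 + 1
9 = 9×1 + 0
gcd = 1, so the inverse exists. Back-substitute:
1 = 37 − 4·9
1 = −4·46 + 5·37
1 = 5·175 − 19·46
1 = −19·746 + 81·175
1 = 81·1667 − 181·746
1 = −181·7414 + 805·1667
So 1667·805 ≡ 1 (mod 7414).

805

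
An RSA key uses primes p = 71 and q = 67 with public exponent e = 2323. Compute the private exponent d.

φ(n) = (p−1)(q−1) = 70·66 = 4620.
Need d with 2323·d ≡ 1 (mod 4620). Apply the extended Euclidean algorithm:
4620 = 1×2323 + 2297
2323 = 1×2297 + 26
2297 = 88×26 + 9
26 = 2×9 + 8
9 = 1×8 + 1
8 = 8×1 + 0
Back-substitute:
1 = 9 − 8
1 = −26 + 3·9
1 = 3·2297 − 265·26
1 = −265·2323 + 268·2297
1 = 268·4620 − 533·2323
So 2323·(-533) ≡ 1 (mod 4620), hence d ≡ -533 ≡ 4087 (mod 4620).

4087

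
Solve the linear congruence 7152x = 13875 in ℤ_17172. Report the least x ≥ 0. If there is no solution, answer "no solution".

no solution

gcd(7152, 17172):
17172 = 2*7152 + 2868
7152 = 2*2868 + 1416
2868 = 2*1416 + 36
1416 = 39*36 + 12
36 = 3*12 + 0
gcd = 12, but 12 ∤ 13875, so the congruence has no solution.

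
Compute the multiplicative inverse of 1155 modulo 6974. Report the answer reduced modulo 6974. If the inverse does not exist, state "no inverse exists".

Compute gcd(1155, 6974):
6974 = 6*1155 + 44
1155 = 26*44 + 11
44 = 4*11 + 0
The gcd is 11, not 1, hence no inverse exists.

no inverse exists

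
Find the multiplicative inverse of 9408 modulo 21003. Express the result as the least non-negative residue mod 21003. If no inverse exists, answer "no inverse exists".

Compute gcd(9408, 21003):
21003 = 2*9408 + 2187
9408 = 4*2187 + 660
2187 = 3*660 + 207
660 = 3*207 + 39
207 = 5*39 + 12
39 = 3*12 + 3
12 = 4*3 + 0
Since gcd = 3 > 1, 9408 is not a unit mod 21003.

no inverse exists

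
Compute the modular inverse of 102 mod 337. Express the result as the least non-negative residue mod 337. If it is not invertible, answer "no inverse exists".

Extended Euclidean algorithm:
337 = 3×102 + 31
102 = 3×31 + 9
31 = 3×9 + 4
9 = 2×4 + 1
4 = 4×1 + 0
gcd = 1, so the inverse exists. Back-substitute:
1 = 9 − 2·4
1 = −2·31 + 7·9
1 = 7·102 − 23·31
1 = −23·337 + 76·102
So 102·76 ≡ 1 (mod 337).

76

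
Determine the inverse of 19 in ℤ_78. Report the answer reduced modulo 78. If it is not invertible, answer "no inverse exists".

37

gcd(78, 19) by repeated division:
78 = 4×19 + 2
19 = 9×2 + 1
2 = 2×1 + 0
Since gcd(19, 78) = 1, back-substitute to write 1 as a combination:
1 = 19 − 9·2
1 = −9·78 + 37·19
So 19·37 ≡ 1 (mod 78).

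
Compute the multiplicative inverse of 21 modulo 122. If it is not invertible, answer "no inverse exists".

93

Extended Euclidean algorithm:
122 = 5·21 + 17
21 = 1·17 + 4
17 = 4·4 + 1
4 = 4·1 + 0
gcd = 1, so the inverse exists. Back-substitute:
1 = 17 − 4·4
1 = −4·21 + 5·17
1 = 5·122 − 29·21
Thus 21·(-29) ≡ 1 (mod 122); reducing, -29 mod 122 = 93.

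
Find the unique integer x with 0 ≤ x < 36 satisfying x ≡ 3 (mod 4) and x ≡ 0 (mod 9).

Write x = 3 + 4·k. Then 4·k ≡ 0 − 3 ≡ 6 (mod 9).
Need 4⁻¹ mod 9. Extended Euclid on (9, 4):
9 = 2*4 + 1
4 = 4*1 + 0
Back-substitute:
1 = 9 − 2·4
4⁻¹ ≡ 7 (mod 9), so k ≡ 7·6 ≡ 6 (mod 9).
x = 3 + 4·6 = 27.

27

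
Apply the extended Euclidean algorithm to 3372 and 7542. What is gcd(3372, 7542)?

Euclidean algorithm:
7542 = 2×3372 + 798
3372 = 4×798 + 180
798 = 4×180 + 78
180 = 2×78 + 24
78 = 3×24 + 6
24 = 4×6 + 0
gcd(3372, 7542) = 6.
Back-substituting:
6 = 78 − 3·24
6 = −3·180 + 7·78
6 = 7·798 − 31·180
6 = −31·3372 + 131·798
6 = 131·7542 − 293·3372
So 6 = (131)·7542 + (-293)·3372.

6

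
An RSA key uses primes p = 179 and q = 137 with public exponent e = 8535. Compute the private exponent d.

φ(n) = (p−1)(q−1) = 178·136 = 24208.
Need d with 8535·d ≡ 1 (mod 24208). Apply the extended Euclidean algorithm:
24208 = 2·8535 + 7138
8535 = 1·7138 + 1397
7138 = 5·1397 + 153
1397 = 9·153 + 20
153 = 7·20 + 13
20 = 1·13 + 7
13 = 1·7 + 6
7 = 1·6 + 1
6 = 6·1 + 0
Back-substitute:
1 = 7 − 6
1 = −13 + 2·7
1 = 2·20 − 3·13
1 = −3·153 + 23·20
1 = 23·1397 − 210·153
1 = −210·7138 + 1073·1397
1 = 1073·8535 − 1283·7138
1 = −1283·24208 + 3639·8535
So 8535·3639 ≡ 1 (mod 24208), hence d = 3639.

3639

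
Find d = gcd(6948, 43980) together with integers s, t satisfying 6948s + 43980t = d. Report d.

Apply Euclid's algorithm to 43980 and 6948:
43980 = 6·6948 + 2292
6948 = 3·2292 + 72
2292 = 31·72 + 60
72 = 1·60 + 12
60 = 5·12 + 0
gcd(6948, 43980) = 12.
Back-substituting:
12 = 72 − 60
12 = −2292 + 32·72
12 = 32·6948 − 97·2292
12 = −97·43980 + 614·6948
So 12 = (-97)·43980 + (614)·6948.

12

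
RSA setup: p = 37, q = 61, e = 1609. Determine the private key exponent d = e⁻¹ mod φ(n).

φ(n) = (p−1)(q−1) = 36·60 = 2160.
Need d with 1609·d ≡ 1 (mod 2160). Apply the extended Euclidean algorithm:
2160 = 1×1609 + 551
1609 = 2×551 + 507
551 = 1×507 + 44
507 = 11×44 + 23
44 = 1×23 + 21
23 = 1×21 + 2
21 = 10×2 + 1
2 = 2×1 + 0
Back-substitute:
1 = 21 − 10·2
1 = −10·23 + 11·21
1 = 11·44 − 21·23
1 = −21·507 + 242·44
1 = 242·551 − 263·507
1 = −263·1609 + 768·551
1 = 768·2160 − 1031·1609
So 1609·(-1031) ≡ 1 (mod 2160), hence d ≡ -1031 ≡ 1129 (mod 2160).

1129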